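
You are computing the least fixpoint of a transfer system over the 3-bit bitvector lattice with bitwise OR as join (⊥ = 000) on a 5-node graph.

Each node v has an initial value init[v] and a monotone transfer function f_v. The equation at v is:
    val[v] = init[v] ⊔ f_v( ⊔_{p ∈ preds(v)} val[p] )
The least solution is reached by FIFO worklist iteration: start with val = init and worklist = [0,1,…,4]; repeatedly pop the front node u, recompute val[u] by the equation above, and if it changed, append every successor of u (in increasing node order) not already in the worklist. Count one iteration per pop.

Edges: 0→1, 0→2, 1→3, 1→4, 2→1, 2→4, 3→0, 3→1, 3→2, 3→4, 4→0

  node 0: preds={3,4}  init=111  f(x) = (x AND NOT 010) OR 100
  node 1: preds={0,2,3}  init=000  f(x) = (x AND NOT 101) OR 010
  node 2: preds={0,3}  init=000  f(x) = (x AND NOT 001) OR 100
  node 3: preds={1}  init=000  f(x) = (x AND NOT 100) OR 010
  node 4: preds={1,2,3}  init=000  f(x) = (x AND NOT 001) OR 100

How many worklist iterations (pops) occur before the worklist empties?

8

Worklist (8 pops):
  #1 pop 0: in=000 → 111 (no change)
  #2 pop 1: in=111 → 010 (was 000); enqueue []
  #3 pop 2: in=111 → 110 (was 000); enqueue [1]
  #4 pop 3: in=010 → 010 (was 000); enqueue [0,2]
  #5 pop 4: in=110 → 110 (was 000); enqueue []
  #6 pop 1: in=111 → 010 (no change)
  #7 pop 0: in=110 → 111 (no change)
  #8 pop 2: in=111 → 110 (no change)

Fixpoint:
  val[0] = 111
  val[1] = 010
  val[2] = 110
  val[3] = 010
  val[4] = 110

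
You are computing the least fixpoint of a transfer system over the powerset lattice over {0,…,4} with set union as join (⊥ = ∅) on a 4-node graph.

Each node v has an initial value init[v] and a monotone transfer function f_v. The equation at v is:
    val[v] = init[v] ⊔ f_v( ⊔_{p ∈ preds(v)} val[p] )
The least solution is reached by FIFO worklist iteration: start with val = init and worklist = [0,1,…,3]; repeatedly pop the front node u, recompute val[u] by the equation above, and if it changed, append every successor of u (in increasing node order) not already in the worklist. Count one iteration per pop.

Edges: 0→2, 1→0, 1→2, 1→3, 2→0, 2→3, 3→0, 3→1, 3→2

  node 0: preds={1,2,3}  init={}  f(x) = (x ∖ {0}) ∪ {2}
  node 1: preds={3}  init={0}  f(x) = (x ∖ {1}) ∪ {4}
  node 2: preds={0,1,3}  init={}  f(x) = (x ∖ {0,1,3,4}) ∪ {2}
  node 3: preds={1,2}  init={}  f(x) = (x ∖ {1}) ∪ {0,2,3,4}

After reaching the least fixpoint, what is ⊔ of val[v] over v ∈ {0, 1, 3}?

{0,2,3,4}

Iteration log — 9 steps:
  step 1. node 0  ⊔preds={0}  new={2}  old={}  +wl: 
  step 2. node 1  ⊔preds={}  new={0,4}  old={0}  +wl: 0
  step 3. node 2  ⊔preds={0,2,4}  new={2}  old={}  +wl: 
  step 4. node 3  ⊔preds={0,2,4}  new={0,2,3,4}  old={}  +wl: 1,2
  step 5. node 0  ⊔preds={0,2,3,4}  new={2,3,4}  old={2}  +wl: 
  step 6. node 1  ⊔preds={0,2,3,4}  new={0,2,3,4}  old={0,4}  +wl: 0,3
  step 7. node 2  ⊔preds={0,2,3,4}  new={2}  stable
  step 8. node 0  ⊔preds={0,2,3,4}  new={2,3,4}  stable
  step 9. node 3  ⊔preds={0,2,3,4}  new={0,2,3,4}  stable

Least fixpoint reached:
  node 0: {2,3,4}
  node 1: {0,2,3,4}
  node 2: {2}
  node 3: {0,2,3,4}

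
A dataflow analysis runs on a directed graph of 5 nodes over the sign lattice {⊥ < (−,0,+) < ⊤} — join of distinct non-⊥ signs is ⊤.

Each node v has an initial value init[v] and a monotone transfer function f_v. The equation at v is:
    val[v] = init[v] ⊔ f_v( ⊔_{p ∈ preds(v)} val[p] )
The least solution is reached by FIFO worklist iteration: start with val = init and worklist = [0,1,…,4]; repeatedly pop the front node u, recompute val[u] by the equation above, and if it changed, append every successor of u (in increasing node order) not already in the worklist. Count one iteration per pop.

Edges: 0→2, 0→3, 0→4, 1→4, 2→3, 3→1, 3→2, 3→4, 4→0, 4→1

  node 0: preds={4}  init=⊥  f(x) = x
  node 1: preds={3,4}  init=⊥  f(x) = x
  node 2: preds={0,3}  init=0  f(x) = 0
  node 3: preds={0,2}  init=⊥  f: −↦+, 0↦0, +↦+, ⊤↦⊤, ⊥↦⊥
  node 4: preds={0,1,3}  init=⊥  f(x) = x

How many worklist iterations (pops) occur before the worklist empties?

11

Iteration log — 11 steps:
  step 1. node 0  ⊔preds=⊥  new=⊥  stable
  step 2. node 1  ⊔preds=⊥  new=⊥  stable
  step 3. node 2  ⊔preds=⊥  new=0  stable
  step 4. node 3  ⊔preds=0  new=0  old=⊥  +wl: 1,2
  step 5. node 4  ⊔preds=0  new=0  old=⊥  +wl: 0
  step 6. node 1  ⊔preds=0  new=0  old=⊥  +wl: 4
  step 7. node 2  ⊔preds=0  new=0  stable
  step 8. node 0  ⊔preds=0  new=0  old=⊥  +wl: 2,3
  step 9. node 4  ⊔preds=0  new=0  stable
  step 10. node 2  ⊔preds=0  new=0  stable
  step 11. node 3  ⊔preds=0  new=0  stable

Least fixpoint reached:
  node 0: 0
  node 1: 0
  node 2: 0
  node 3: 0
  node 4: 0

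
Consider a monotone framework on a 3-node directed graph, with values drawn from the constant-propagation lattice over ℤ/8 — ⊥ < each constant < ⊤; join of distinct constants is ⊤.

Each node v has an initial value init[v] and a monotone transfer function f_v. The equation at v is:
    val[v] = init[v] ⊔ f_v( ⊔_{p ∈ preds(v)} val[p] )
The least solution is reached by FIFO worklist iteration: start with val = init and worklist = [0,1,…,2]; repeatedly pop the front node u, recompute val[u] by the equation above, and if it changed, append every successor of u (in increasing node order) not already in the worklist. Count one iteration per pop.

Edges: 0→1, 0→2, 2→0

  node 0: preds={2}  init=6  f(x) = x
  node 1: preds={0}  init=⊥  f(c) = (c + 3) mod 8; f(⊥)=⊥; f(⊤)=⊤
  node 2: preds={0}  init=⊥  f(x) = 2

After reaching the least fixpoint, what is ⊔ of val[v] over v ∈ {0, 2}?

Worklist (6 pops):
  #1 pop 0: in=⊥ → 6 (no change)
  #2 pop 1: in=6 → 1 (was ⊥); enqueue []
  #3 pop 2: in=6 → 2 (was ⊥); enqueue [0]
  #4 pop 0: in=2 → ⊤ (was 6); enqueue [1,2]
  #5 pop 1: in=⊤ → ⊤ (was 1); enqueue []
  #6 pop 2: in=⊤ → 2 (no change)

Fixpoint:
  val[0] = ⊤
  val[1] = ⊤
  val[2] = 2

⊤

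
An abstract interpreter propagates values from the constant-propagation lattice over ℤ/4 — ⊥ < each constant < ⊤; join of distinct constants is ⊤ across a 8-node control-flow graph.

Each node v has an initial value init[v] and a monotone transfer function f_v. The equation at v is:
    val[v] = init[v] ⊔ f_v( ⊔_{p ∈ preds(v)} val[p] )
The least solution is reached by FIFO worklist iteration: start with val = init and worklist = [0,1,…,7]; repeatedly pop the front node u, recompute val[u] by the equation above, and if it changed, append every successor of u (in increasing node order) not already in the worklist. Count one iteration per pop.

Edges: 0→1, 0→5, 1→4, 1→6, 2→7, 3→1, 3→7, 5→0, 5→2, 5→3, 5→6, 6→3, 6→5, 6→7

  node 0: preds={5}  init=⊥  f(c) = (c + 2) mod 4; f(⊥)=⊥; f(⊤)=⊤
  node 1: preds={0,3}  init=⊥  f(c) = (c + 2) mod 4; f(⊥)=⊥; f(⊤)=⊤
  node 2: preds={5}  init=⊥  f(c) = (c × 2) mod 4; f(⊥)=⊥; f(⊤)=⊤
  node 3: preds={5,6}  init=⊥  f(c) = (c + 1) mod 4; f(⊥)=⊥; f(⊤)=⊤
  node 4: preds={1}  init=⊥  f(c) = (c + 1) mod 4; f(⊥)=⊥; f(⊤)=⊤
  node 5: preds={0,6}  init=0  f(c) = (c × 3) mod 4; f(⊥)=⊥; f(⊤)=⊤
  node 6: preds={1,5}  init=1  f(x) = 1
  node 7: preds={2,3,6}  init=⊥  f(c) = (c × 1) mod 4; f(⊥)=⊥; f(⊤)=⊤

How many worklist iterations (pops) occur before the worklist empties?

17

Trace (17 dequeues):
  [1] u=0 | in 0 | out 2 | prev ⊥ | push {}
  [2] u=1 | in 2 | out 0 | prev ⊥ | push {}
  [3] u=2 | in 0 | out 0 | prev ⊥ | push {}
  [4] u=3 | in ⊤ | out ⊤ | prev ⊥ | push {1}
  [5] u=4 | in 0 | out 1 | prev ⊥ | push {}
  [6] u=5 | in ⊤ | out ⊤ | prev 0 | push {0,2,3}
  [7] u=6 | in ⊤ | out 1 | ==
  [8] u=7 | in ⊤ | out ⊤ | prev ⊥ | push {}
  [9] u=1 | in ⊤ | out ⊤ | prev 0 | push {4,6}
  [10] u=0 | in ⊤ | out ⊤ | prev 2 | push {1,5}
  [11] u=2 | in ⊤ | out ⊤ | prev 0 | push {7}
  [12] u=3 | in ⊤ | out ⊤ | ==
  [13] u=4 | in ⊤ | out ⊤ | prev 1 | push {}
  [14] u=6 | in ⊤ | out 1 | ==
  [15] u=1 | in ⊤ | out ⊤ | ==
  [16] u=5 | in ⊤ | out ⊤ | ==
  [17] u=7 | in ⊤ | out ⊤ | ==

Converged values:
  [0] ⊤
  [1] ⊤
  [2] ⊤
  [3] ⊤
  [4] ⊤
  [5] ⊤
  [6] 1
  [7] ⊤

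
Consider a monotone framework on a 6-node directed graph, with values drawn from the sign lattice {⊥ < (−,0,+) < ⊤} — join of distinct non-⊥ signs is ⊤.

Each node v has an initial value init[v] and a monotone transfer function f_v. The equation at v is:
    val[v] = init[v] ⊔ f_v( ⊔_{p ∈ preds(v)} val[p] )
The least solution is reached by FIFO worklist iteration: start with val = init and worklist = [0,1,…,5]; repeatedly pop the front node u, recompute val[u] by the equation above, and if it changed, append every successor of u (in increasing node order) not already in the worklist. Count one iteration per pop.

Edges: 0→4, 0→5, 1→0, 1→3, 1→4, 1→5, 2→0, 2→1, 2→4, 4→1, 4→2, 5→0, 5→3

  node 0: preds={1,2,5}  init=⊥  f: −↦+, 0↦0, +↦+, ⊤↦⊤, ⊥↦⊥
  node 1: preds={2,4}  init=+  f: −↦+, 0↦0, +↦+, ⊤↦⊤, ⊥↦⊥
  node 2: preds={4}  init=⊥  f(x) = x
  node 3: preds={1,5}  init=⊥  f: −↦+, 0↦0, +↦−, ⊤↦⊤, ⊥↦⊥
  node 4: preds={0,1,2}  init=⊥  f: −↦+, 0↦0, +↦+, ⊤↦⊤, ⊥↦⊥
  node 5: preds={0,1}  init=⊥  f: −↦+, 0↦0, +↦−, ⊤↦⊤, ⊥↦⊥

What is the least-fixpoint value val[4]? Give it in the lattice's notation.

Worklist (20 pops):
  #1 pop 0: in=+ → + (was ⊥); enqueue []
  #2 pop 1: in=⊥ → + (no change)
  #3 pop 2: in=⊥ → ⊥ (no change)
  #4 pop 3: in=+ → − (was ⊥); enqueue []
  #5 pop 4: in=+ → + (was ⊥); enqueue [1,2]
  #6 pop 5: in=+ → − (was ⊥); enqueue [0,3]
  #7 pop 1: in=+ → + (no change)
  #8 pop 2: in=+ → + (was ⊥); enqueue [1,4]
  #9 pop 0: in=⊤ → ⊤ (was +); enqueue [5]
  #10 pop 3: in=⊤ → ⊤ (was −); enqueue []
  #11 pop 1: in=+ → + (no change)
  #12 pop 4: in=⊤ → ⊤ (was +); enqueue [1,2]
  #13 pop 5: in=⊤ → ⊤ (was −); enqueue [0,3]
  #14 pop 1: in=⊤ → ⊤ (was +); enqueue [4,5]
  #15 pop 2: in=⊤ → ⊤ (was +); enqueue [1]
  #16 pop 0: in=⊤ → ⊤ (no change)
  #17 pop 3: in=⊤ → ⊤ (no change)
  #18 pop 4: in=⊤ → ⊤ (no change)
  #19 pop 5: in=⊤ → ⊤ (no change)
  #20 pop 1: in=⊤ → ⊤ (no change)

Fixpoint:
  val[0] = ⊤
  val[1] = ⊤
  val[2] = ⊤
  val[3] = ⊤
  val[4] = ⊤
  val[5] = ⊤

⊤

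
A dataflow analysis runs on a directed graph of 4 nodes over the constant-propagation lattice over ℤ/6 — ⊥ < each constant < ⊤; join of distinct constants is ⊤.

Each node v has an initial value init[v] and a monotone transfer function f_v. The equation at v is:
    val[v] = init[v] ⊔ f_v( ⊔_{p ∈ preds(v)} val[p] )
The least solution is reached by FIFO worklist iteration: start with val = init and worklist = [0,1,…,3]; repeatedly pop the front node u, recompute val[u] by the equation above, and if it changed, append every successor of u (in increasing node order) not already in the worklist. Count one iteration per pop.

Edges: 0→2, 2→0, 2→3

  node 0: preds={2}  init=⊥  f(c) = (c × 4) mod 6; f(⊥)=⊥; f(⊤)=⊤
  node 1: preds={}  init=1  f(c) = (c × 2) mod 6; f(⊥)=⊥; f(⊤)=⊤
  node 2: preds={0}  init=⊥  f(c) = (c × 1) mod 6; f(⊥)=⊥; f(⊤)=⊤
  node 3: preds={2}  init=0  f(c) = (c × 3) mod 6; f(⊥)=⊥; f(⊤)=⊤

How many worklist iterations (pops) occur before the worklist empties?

4

Iteration log — 4 steps:
  step 1. node 0  ⊔preds=⊥  new=⊥  stable
  step 2. node 1  ⊔preds=⊥  new=1  stable
  step 3. node 2  ⊔preds=⊥  new=⊥  stable
  step 4. node 3  ⊔preds=⊥  new=0  stable

Least fixpoint reached:
  node 0: ⊥
  node 1: 1
  node 2: ⊥
  node 3: 0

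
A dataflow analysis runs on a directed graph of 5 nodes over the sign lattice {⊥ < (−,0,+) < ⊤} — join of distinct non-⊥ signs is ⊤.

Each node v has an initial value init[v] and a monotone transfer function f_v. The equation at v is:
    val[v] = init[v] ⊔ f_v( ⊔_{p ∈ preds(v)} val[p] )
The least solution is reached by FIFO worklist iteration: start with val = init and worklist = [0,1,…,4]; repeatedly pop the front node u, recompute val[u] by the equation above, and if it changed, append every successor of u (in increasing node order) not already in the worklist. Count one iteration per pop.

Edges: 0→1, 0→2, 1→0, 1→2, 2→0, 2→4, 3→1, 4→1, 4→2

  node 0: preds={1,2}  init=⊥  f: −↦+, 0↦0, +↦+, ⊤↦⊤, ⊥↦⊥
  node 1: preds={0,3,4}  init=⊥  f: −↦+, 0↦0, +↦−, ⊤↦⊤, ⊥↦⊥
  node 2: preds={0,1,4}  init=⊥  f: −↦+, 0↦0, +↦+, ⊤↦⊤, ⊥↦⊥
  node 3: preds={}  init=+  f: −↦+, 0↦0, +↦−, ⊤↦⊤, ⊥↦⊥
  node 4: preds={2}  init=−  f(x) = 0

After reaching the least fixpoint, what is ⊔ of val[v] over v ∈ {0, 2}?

⊤

Trace (8 dequeues):
  [1] u=0 | in ⊥ | out ⊥ | ==
  [2] u=1 | in ⊤ | out ⊤ | prev ⊥ | push {0}
  [3] u=2 | in ⊤ | out ⊤ | prev ⊥ | push {}
  [4] u=3 | in ⊥ | out + | ==
  [5] u=4 | in ⊤ | out ⊤ | prev − | push {1,2}
  [6] u=0 | in ⊤ | out ⊤ | prev ⊥ | push {}
  [7] u=1 | in ⊤ | out ⊤ | ==
  [8] u=2 | in ⊤ | out ⊤ | ==

Converged values:
  [0] ⊤
  [1] ⊤
  [2] ⊤
  [3] +
  [4] ⊤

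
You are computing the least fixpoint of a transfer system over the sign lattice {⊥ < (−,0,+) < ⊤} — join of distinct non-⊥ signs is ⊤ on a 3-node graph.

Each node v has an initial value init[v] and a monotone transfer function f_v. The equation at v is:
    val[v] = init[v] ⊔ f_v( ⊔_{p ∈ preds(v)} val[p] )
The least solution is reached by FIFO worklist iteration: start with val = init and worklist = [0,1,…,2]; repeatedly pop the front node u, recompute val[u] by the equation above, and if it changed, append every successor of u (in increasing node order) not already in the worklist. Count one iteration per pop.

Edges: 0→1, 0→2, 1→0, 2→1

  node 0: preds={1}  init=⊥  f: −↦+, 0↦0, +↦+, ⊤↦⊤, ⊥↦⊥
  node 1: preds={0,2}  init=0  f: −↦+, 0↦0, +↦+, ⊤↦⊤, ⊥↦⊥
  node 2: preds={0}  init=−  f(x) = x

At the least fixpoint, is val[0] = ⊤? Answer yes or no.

Trace (6 dequeues):
  [1] u=0 | in 0 | out 0 | prev ⊥ | push {}
  [2] u=1 | in ⊤ | out ⊤ | prev 0 | push {0}
  [3] u=2 | in 0 | out ⊤ | prev − | push {1}
  [4] u=0 | in ⊤ | out ⊤ | prev 0 | push {2}
  [5] u=1 | in ⊤ | out ⊤ | ==
  [6] u=2 | in ⊤ | out ⊤ | ==

Converged values:
  [0] ⊤
  [1] ⊤
  [2] ⊤

yes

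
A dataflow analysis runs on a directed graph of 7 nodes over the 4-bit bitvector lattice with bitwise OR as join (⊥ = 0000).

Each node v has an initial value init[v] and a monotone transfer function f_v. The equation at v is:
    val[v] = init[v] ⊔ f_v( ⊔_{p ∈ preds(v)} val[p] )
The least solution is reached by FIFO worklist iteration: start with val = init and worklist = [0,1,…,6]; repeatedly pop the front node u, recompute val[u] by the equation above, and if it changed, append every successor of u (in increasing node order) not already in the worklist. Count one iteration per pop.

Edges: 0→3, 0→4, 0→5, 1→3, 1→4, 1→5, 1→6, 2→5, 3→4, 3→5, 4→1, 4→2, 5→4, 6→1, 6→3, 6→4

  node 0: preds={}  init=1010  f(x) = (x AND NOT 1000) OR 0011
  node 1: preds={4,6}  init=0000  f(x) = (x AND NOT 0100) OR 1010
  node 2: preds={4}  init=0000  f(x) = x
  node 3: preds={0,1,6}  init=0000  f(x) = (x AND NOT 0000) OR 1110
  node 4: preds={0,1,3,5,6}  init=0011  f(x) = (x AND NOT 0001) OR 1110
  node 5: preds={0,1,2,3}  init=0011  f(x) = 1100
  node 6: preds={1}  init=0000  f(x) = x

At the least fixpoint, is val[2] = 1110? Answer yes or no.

no

Trace (12 dequeues):
  [1] u=0 | in 0000 | out 1011 | prev 1010 | push {}
  [2] u=1 | in 0011 | out 1011 | prev 0000 | push {}
  [3] u=2 | in 0011 | out 0011 | prev 0000 | push {}
  [4] u=3 | in 1011 | out 1111 | prev 0000 | push {}
  [5] u=4 | in 1111 | out 1111 | prev 0011 | push {1,2}
  [6] u=5 | in 1111 | out 1111 | prev 0011 | push {4}
  [7] u=6 | in 1011 | out 1011 | prev 0000 | push {3}
  [8] u=1 | in 1111 | out 1011 | ==
  [9] u=2 | in 1111 | out 1111 | prev 0011 | push {5}
  [10] u=4 | in 1111 | out 1111 | ==
  [11] u=3 | in 1011 | out 1111 | ==
  [12] u=5 | in 1111 | out 1111 | ==

Converged values:
  [0] 1011
  [1] 1011
  [2] 1111
  [3] 1111
  [4] 1111
  [5] 1111
  [6] 1011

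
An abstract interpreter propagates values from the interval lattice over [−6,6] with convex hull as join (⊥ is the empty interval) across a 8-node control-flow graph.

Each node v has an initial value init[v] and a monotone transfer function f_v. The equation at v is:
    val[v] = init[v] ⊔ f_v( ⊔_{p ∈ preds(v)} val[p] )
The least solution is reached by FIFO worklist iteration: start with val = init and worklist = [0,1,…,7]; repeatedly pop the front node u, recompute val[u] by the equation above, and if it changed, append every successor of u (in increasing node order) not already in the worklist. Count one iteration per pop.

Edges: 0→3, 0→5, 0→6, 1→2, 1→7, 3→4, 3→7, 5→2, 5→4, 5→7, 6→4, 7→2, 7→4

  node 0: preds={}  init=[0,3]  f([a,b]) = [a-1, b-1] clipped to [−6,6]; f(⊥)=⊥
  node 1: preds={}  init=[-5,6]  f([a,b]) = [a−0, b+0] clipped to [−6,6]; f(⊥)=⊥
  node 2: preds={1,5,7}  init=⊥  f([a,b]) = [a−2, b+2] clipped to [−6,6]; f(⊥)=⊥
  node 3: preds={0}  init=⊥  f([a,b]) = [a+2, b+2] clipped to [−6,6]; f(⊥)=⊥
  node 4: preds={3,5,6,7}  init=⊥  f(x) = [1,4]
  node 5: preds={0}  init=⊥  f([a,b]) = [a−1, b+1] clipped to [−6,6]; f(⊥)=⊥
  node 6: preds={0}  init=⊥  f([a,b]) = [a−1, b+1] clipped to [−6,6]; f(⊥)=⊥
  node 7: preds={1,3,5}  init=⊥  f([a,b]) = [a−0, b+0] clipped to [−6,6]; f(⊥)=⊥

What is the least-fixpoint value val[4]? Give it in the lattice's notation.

Iteration log — 10 steps:
  step 1. node 0  ⊔preds=⊥  new=[0,3]  stable
  step 2. node 1  ⊔preds=⊥  new=[-5,6]  stable
  step 3. node 2  ⊔preds=[-5,6]  new=[-6,6]  old=⊥  +wl: 
  step 4. node 3  ⊔preds=[0,3]  new=[2,5]  old=⊥  +wl: 
  step 5. node 4  ⊔preds=[2,5]  new=[1,4]  old=⊥  +wl: 
  step 6. node 5  ⊔preds=[0,3]  new=[-1,4]  old=⊥  +wl: 2,4
  step 7. node 6  ⊔preds=[0,3]  new=[-1,4]  old=⊥  +wl: 
  step 8. node 7  ⊔preds=[-5,6]  new=[-5,6]  old=⊥  +wl: 
  step 9. node 2  ⊔preds=[-5,6]  new=[-6,6]  stable
  step 10. node 4  ⊔preds=[-5,6]  new=[1,4]  stable

Least fixpoint reached:
  node 0: [0,3]
  node 1: [-5,6]
  node 2: [-6,6]
  node 3: [2,5]
  node 4: [1,4]
  node 5: [-1,4]
  node 6: [-1,4]
  node 7: [-5,6]

[1,4]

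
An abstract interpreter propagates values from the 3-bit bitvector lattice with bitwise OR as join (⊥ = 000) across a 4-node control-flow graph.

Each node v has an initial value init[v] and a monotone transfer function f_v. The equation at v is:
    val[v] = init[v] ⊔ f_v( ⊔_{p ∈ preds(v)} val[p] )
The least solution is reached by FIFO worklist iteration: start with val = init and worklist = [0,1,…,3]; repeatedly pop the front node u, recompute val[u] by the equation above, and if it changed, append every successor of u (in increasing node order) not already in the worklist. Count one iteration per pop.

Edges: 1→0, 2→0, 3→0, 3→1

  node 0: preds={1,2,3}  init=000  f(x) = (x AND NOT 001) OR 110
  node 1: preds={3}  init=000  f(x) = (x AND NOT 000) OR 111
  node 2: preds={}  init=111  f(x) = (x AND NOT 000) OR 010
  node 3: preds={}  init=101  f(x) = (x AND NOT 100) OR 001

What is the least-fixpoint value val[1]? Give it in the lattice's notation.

111

Iteration log — 5 steps:
  step 1. node 0  ⊔preds=111  new=110  old=000  +wl: 
  step 2. node 1  ⊔preds=101  new=111  old=000  +wl: 0
  step 3. node 2  ⊔preds=000  new=111  stable
  step 4. node 3  ⊔preds=000  new=101  stable
  step 5. node 0  ⊔preds=111  new=110  stable

Least fixpoint reached:
  node 0: 110
  node 1: 111
  node 2: 111
  node 3: 101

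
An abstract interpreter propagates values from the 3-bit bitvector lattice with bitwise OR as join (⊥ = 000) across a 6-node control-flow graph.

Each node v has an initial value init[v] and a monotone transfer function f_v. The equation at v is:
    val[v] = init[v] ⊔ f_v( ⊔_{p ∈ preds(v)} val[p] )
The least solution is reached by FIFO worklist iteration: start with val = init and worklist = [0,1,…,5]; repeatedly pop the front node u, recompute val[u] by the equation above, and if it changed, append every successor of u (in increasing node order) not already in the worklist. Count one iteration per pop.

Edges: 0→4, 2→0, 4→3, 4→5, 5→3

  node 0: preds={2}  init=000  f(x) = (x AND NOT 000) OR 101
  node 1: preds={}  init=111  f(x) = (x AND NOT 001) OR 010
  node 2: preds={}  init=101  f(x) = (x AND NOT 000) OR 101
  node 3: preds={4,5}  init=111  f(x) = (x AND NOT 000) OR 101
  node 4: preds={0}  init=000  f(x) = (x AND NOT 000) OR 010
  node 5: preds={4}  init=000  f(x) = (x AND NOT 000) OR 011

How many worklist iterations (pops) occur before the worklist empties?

7

Iteration log — 7 steps:
  step 1. node 0  ⊔preds=101  new=101  old=000  +wl: 
  step 2. node 1  ⊔preds=000  new=111  stable
  step 3. node 2  ⊔preds=000  new=101  stable
  step 4. node 3  ⊔preds=000  new=111  stable
  step 5. node 4  ⊔preds=101  new=111  old=000  +wl: 3
  step 6. node 5  ⊔preds=111  new=111  old=000  +wl: 
  step 7. node 3  ⊔preds=111  new=111  stable

Least fixpoint reached:
  node 0: 101
  node 1: 111
  node 2: 101
  node 3: 111
  node 4: 111
  node 5: 111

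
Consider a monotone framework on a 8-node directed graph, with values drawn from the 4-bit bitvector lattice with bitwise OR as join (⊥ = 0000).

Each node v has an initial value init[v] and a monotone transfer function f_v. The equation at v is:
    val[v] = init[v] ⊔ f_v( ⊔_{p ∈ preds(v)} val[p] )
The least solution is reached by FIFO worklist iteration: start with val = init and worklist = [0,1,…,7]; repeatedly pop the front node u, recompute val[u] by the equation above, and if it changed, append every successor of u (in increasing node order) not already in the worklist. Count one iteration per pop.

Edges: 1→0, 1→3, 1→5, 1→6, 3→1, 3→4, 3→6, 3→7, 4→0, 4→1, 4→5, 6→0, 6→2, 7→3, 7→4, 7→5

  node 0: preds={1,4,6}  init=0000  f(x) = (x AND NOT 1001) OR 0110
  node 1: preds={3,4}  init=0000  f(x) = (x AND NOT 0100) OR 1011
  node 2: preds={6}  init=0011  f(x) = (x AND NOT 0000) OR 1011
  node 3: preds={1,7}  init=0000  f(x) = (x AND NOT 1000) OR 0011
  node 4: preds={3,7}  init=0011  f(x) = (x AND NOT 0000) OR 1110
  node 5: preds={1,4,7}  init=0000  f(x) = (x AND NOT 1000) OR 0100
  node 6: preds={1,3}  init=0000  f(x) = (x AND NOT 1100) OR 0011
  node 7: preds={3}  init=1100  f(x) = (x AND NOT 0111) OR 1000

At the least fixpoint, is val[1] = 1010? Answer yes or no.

Worklist (11 pops):
  #1 pop 0: in=0011 → 0110 (was 0000); enqueue []
  #2 pop 1: in=0011 → 1011 (was 0000); enqueue [0]
  #3 pop 2: in=0000 → 1011 (was 0011); enqueue []
  #4 pop 3: in=1111 → 0111 (was 0000); enqueue [1]
  #5 pop 4: in=1111 → 1111 (was 0011); enqueue []
  #6 pop 5: in=1111 → 0111 (was 0000); enqueue []
  #7 pop 6: in=1111 → 0011 (was 0000); enqueue [2]
  #8 pop 7: in=0111 → 1100 (no change)
  #9 pop 0: in=1111 → 0110 (no change)
  #10 pop 1: in=1111 → 1011 (no change)
  #11 pop 2: in=0011 → 1011 (no change)

Fixpoint:
  val[0] = 0110
  val[1] = 1011
  val[2] = 1011
  val[3] = 0111
  val[4] = 1111
  val[5] = 0111
  val[6] = 0011
  val[7] = 1100

no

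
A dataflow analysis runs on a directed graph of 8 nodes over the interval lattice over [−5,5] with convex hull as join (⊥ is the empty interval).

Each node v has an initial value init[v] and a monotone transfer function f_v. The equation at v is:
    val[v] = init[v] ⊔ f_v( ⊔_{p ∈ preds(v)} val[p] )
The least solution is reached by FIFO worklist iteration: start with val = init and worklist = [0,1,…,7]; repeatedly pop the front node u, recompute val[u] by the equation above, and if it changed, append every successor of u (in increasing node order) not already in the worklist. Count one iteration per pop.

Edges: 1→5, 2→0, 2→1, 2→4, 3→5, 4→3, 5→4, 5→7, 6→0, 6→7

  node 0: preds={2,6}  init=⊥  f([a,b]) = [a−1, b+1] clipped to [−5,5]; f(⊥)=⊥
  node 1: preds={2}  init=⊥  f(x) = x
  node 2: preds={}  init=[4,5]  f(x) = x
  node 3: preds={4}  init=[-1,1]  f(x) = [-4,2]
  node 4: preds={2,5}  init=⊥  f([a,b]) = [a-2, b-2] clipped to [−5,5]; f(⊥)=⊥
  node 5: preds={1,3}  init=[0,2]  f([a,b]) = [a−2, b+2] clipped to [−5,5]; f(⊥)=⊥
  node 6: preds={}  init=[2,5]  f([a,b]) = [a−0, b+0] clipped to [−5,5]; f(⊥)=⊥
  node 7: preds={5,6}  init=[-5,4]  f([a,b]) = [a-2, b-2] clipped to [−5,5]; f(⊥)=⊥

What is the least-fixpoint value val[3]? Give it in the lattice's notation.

[-4,2]

Trace (11 dequeues):
  [1] u=0 | in [2,5] | out [1,5] | prev ⊥ | push {}
  [2] u=1 | in [4,5] | out [4,5] | prev ⊥ | push {}
  [3] u=2 | in ⊥ | out [4,5] | ==
  [4] u=3 | in ⊥ | out [-4,2] | prev [-1,1] | push {}
  [5] u=4 | in [0,5] | out [-2,3] | prev ⊥ | push {3}
  [6] u=5 | in [-4,5] | out [-5,5] | prev [0,2] | push {4}
  [7] u=6 | in ⊥ | out [2,5] | ==
  [8] u=7 | in [-5,5] | out [-5,4] | ==
  [9] u=3 | in [-2,3] | out [-4,2] | ==
  [10] u=4 | in [-5,5] | out [-5,3] | prev [-2,3] | push {3}
  [11] u=3 | in [-5,3] | out [-4,2] | ==

Converged values:
  [0] [1,5]
  [1] [4,5]
  [2] [4,5]
  [3] [-4,2]
  [4] [-5,3]
  [5] [-5,5]
  [6] [2,5]
  [7] [-5,4]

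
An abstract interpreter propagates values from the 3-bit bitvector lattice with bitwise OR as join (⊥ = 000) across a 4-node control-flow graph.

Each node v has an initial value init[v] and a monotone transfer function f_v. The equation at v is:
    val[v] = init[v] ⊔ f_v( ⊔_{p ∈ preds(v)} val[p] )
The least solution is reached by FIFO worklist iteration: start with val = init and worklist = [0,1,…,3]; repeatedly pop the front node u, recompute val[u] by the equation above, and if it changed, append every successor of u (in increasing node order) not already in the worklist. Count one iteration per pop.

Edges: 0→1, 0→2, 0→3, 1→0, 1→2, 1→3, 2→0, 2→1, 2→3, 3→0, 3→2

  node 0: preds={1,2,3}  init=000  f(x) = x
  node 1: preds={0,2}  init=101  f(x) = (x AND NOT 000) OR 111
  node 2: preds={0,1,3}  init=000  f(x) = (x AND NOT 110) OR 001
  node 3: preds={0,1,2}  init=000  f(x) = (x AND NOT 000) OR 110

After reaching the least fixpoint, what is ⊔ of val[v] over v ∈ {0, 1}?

111

Worklist (8 pops):
  #1 pop 0: in=101 → 101 (was 000); enqueue []
  #2 pop 1: in=101 → 111 (was 101); enqueue [0]
  #3 pop 2: in=111 → 001 (was 000); enqueue [1]
  #4 pop 3: in=111 → 111 (was 000); enqueue [2]
  #5 pop 0: in=111 → 111 (was 101); enqueue [3]
  #6 pop 1: in=111 → 111 (no change)
  #7 pop 2: in=111 → 001 (no change)
  #8 pop 3: in=111 → 111 (no change)

Fixpoint:
  val[0] = 111
  val[1] = 111
  val[2] = 001
  val[3] = 111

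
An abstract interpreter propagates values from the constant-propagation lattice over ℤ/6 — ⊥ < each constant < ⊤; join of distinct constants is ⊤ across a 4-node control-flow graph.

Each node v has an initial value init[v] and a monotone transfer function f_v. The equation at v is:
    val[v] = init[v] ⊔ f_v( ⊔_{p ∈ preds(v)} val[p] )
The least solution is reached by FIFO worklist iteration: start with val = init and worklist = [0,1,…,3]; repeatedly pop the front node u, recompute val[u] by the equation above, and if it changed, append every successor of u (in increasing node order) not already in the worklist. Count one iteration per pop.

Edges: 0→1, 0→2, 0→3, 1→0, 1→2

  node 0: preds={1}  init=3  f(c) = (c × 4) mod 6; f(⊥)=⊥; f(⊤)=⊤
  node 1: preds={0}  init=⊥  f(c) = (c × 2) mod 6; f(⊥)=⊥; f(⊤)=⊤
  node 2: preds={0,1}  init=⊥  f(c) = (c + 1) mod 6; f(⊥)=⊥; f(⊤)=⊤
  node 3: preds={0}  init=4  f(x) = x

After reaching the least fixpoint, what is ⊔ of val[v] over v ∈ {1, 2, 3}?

⊤

Worklist (9 pops):
  #1 pop 0: in=⊥ → 3 (no change)
  #2 pop 1: in=3 → 0 (was ⊥); enqueue [0]
  #3 pop 2: in=⊤ → ⊤ (was ⊥); enqueue []
  #4 pop 3: in=3 → ⊤ (was 4); enqueue []
  #5 pop 0: in=0 → ⊤ (was 3); enqueue [1,2,3]
  #6 pop 1: in=⊤ → ⊤ (was 0); enqueue [0]
  #7 pop 2: in=⊤ → ⊤ (no change)
  #8 pop 3: in=⊤ → ⊤ (no change)
  #9 pop 0: in=⊤ → ⊤ (no change)

Fixpoint:
  val[0] = ⊤
  val[1] = ⊤
  val[2] = ⊤
  val[3] = ⊤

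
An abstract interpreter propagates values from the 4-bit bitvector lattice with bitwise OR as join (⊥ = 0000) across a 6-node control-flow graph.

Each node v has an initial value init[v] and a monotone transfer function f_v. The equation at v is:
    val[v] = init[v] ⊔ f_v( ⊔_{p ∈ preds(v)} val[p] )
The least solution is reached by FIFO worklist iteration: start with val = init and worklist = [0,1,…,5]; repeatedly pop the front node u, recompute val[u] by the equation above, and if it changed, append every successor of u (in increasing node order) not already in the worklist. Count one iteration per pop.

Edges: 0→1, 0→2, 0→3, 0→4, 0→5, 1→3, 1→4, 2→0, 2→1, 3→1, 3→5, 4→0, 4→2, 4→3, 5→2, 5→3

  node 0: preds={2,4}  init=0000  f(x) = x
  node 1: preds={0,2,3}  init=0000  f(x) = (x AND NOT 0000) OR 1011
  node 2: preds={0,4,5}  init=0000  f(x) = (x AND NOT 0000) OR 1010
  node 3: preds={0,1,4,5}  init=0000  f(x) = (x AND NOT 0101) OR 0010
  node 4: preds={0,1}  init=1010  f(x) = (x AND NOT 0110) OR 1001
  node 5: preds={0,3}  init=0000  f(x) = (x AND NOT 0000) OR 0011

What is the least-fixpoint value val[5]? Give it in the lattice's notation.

1011

Iteration log — 14 steps:
  step 1. node 0  ⊔preds=1010  new=1010  old=0000  +wl: 
  step 2. node 1  ⊔preds=1010  new=1011  old=0000  +wl: 
  step 3. node 2  ⊔preds=1010  new=1010  old=0000  +wl: 0,1
  step 4. node 3  ⊔preds=1011  new=1010  old=0000  +wl: 
  step 5. node 4  ⊔preds=1011  new=1011  old=1010  +wl: 2,3
  step 6. node 5  ⊔preds=1010  new=1011  old=0000  +wl: 
  step 7. node 0  ⊔preds=1011  new=1011  old=1010  +wl: 4,5
  step 8. node 1  ⊔preds=1011  new=1011  stable
  step 9. node 2  ⊔preds=1011  new=1011  old=1010  +wl: 0,1
  step 10. node 3  ⊔preds=1011  new=1010  stable
  step 11. node 4  ⊔preds=1011  new=1011  stable
  step 12. node 5  ⊔preds=1011  new=1011  stable
  step 13. node 0  ⊔preds=1011  new=1011  stable
  step 14. node 1  ⊔preds=1011  new=1011  stable

Least fixpoint reached:
  node 0: 1011
  node 1: 1011
  node 2: 1011
  node 3: 1010
  node 4: 1011
  node 5: 1011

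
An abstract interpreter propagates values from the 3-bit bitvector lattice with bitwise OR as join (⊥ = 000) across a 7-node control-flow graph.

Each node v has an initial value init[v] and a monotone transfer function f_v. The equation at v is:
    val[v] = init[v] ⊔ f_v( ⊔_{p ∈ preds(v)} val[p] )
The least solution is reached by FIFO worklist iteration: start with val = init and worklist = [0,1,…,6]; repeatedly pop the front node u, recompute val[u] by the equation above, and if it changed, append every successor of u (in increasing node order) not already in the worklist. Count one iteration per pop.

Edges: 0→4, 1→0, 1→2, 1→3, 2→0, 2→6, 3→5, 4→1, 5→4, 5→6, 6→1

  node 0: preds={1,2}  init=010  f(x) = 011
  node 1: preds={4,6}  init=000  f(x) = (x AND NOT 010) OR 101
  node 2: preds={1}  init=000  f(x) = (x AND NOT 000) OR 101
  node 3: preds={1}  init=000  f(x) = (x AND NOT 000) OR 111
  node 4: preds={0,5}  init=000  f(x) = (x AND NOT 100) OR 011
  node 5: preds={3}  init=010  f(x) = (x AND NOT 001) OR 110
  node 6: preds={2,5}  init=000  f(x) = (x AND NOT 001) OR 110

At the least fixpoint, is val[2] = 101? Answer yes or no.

Trace (10 dequeues):
  [1] u=0 | in 000 | out 011 | prev 010 | push {}
  [2] u=1 | in 000 | out 101 | prev 000 | push {0}
  [3] u=2 | in 101 | out 101 | prev 000 | push {}
  [4] u=3 | in 101 | out 111 | prev 000 | push {}
  [5] u=4 | in 011 | out 011 | prev 000 | push {1}
  [6] u=5 | in 111 | out 110 | prev 010 | push {4}
  [7] u=6 | in 111 | out 110 | prev 000 | push {}
  [8] u=0 | in 101 | out 011 | ==
  [9] u=1 | in 111 | out 101 | ==
  [10] u=4 | in 111 | out 011 | ==

Converged values:
  [0] 011
  [1] 101
  [2] 101
  [3] 111
  [4] 011
  [5] 110
  [6] 110

yes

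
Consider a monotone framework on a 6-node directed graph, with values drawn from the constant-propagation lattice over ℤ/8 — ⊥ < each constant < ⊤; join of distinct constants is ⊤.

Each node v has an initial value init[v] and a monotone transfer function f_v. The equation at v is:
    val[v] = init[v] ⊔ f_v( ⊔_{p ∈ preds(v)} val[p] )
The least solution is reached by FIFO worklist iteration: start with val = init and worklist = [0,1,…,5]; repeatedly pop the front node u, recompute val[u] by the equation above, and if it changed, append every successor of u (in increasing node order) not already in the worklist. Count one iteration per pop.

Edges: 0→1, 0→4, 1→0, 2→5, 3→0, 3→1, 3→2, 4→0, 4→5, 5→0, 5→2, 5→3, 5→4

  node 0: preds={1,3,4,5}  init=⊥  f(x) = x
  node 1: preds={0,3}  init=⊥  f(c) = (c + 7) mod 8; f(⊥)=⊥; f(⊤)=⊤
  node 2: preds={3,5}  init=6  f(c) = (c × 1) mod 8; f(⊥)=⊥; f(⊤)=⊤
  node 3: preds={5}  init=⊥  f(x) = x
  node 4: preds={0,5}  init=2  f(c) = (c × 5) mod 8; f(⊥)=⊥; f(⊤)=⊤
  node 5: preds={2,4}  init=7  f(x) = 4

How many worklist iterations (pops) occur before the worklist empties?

14

Iteration log — 14 steps:
  step 1. node 0  ⊔preds=⊤  new=⊤  old=⊥  +wl: 
  step 2. node 1  ⊔preds=⊤  new=⊤  old=⊥  +wl: 0
  step 3. node 2  ⊔preds=7  new=⊤  old=6  +wl: 
  step 4. node 3  ⊔preds=7  new=7  old=⊥  +wl: 1,2
  step 5. node 4  ⊔preds=⊤  new=⊤  old=2  +wl: 
  step 6. node 5  ⊔preds=⊤  new=⊤  old=7  +wl: 3,4
  step 7. node 0  ⊔preds=⊤  new=⊤  stable
  step 8. node 1  ⊔preds=⊤  new=⊤  stable
  step 9. node 2  ⊔preds=⊤  new=⊤  stable
  step 10. node 3  ⊔preds=⊤  new=⊤  old=7  +wl: 0,1,2
  step 11. node 4  ⊔preds=⊤  new=⊤  stable
  step 12. node 0  ⊔preds=⊤  new=⊤  stable
  step 13. node 1  ⊔preds=⊤  new=⊤  stable
  step 14. node 2  ⊔preds=⊤  new=⊤  stable

Least fixpoint reached:
  node 0: ⊤
  node 1: ⊤
  node 2: ⊤
  node 3: ⊤
  node 4: ⊤
  node 5: ⊤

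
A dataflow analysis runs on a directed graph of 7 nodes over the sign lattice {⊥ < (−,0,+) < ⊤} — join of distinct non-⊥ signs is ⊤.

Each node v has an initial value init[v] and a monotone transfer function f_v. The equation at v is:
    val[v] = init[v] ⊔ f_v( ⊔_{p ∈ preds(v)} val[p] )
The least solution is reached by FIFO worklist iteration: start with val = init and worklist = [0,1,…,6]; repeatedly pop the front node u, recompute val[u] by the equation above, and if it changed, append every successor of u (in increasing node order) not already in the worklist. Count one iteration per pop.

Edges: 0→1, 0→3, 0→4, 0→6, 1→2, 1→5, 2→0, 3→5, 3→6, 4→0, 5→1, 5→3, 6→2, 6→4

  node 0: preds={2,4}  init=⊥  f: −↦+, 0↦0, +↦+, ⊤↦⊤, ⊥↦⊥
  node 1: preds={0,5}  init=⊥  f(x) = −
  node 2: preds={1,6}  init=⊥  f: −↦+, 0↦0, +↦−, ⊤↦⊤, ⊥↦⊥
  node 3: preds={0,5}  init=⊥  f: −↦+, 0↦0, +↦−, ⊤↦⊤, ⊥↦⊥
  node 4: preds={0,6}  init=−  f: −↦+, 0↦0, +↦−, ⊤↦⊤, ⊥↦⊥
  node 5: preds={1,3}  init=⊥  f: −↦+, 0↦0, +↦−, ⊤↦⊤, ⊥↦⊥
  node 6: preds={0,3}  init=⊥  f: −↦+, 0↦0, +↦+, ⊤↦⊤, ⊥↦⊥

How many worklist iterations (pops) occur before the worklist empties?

Worklist (17 pops):
  #1 pop 0: in=− → + (was ⊥); enqueue []
  #2 pop 1: in=+ → − (was ⊥); enqueue []
  #3 pop 2: in=− → + (was ⊥); enqueue [0]
  #4 pop 3: in=+ → − (was ⊥); enqueue []
  #5 pop 4: in=+ → − (no change)
  #6 pop 5: in=− → + (was ⊥); enqueue [1,3]
  #7 pop 6: in=⊤ → ⊤ (was ⊥); enqueue [2,4]
  #8 pop 0: in=⊤ → ⊤ (was +); enqueue [6]
  #9 pop 1: in=⊤ → − (no change)
  #10 pop 3: in=⊤ → ⊤ (was −); enqueue [5]
  #11 pop 2: in=⊤ → ⊤ (was +); enqueue [0]
  #12 pop 4: in=⊤ → ⊤ (was −); enqueue []
  #13 pop 6: in=⊤ → ⊤ (no change)
  #14 pop 5: in=⊤ → ⊤ (was +); enqueue [1,3]
  #15 pop 0: in=⊤ → ⊤ (no change)
  #16 pop 1: in=⊤ → − (no change)
  #17 pop 3: in=⊤ → ⊤ (no change)

Fixpoint:
  val[0] = ⊤
  val[1] = −
  val[2] = ⊤
  val[3] = ⊤
  val[4] = ⊤
  val[5] = ⊤
  val[6] = ⊤

17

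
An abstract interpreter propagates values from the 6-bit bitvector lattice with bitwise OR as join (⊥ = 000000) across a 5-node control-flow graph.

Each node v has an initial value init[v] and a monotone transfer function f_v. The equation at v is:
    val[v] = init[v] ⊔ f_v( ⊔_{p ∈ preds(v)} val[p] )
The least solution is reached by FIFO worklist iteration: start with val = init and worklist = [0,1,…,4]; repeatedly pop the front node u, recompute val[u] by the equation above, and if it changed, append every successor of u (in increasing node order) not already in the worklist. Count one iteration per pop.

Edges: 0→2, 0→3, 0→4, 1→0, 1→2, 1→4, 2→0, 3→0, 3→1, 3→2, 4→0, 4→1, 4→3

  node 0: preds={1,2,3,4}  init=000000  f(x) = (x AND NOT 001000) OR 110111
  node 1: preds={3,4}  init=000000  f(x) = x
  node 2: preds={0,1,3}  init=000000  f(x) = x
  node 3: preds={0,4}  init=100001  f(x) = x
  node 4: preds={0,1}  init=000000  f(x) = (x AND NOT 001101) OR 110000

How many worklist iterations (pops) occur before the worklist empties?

11

Trace (11 dequeues):
  [1] u=0 | in 100001 | out 110111 | prev 000000 | push {}
  [2] u=1 | in 100001 | out 100001 | prev 000000 | push {0}
  [3] u=2 | in 110111 | out 110111 | prev 000000 | push {}
  [4] u=3 | in 110111 | out 110111 | prev 100001 | push {1,2}
  [5] u=4 | in 110111 | out 110010 | prev 000000 | push {3}
  [6] u=0 | in 110111 | out 110111 | ==
  [7] u=1 | in 110111 | out 110111 | prev 100001 | push {0,4}
  [8] u=2 | in 110111 | out 110111 | ==
  [9] u=3 | in 110111 | out 110111 | ==
  [10] u=0 | in 110111 | out 110111 | ==
  [11] u=4 | in 110111 | out 110010 | ==

Converged values:
  [0] 110111
  [1] 110111
  [2] 110111
  [3] 110111
  [4] 110010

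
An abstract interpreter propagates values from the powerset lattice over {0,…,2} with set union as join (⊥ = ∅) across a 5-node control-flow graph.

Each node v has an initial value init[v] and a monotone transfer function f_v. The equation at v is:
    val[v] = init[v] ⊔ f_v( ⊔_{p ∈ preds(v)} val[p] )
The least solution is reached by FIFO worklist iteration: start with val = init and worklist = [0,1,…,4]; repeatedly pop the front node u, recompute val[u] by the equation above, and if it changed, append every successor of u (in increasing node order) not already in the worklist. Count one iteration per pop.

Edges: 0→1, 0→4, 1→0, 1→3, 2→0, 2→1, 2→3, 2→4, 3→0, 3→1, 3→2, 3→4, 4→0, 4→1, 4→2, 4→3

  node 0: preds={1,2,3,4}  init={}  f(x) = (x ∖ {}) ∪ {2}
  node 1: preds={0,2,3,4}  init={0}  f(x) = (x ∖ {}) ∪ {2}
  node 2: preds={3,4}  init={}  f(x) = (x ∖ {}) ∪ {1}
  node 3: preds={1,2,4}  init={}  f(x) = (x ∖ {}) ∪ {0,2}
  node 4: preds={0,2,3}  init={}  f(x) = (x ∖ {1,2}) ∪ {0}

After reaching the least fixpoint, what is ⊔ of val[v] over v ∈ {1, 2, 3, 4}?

Iteration log — 12 steps:
  step 1. node 0  ⊔preds={0}  new={0,2}  old={}  +wl: 
  step 2. node 1  ⊔preds={0,2}  new={0,2}  old={0}  +wl: 0
  step 3. node 2  ⊔preds={}  new={1}  old={}  +wl: 1
  step 4. node 3  ⊔preds={0,1,2}  new={0,1,2}  old={}  +wl: 2
  step 5. node 4  ⊔preds={0,1,2}  new={0}  old={}  +wl: 3
  step 6. node 0  ⊔preds={0,1,2}  new={0,1,2}  old={0,2}  +wl: 4
  step 7. node 1  ⊔preds={0,1,2}  new={0,1,2}  old={0,2}  +wl: 0
  step 8. node 2  ⊔preds={0,1,2}  new={0,1,2}  old={1}  +wl: 1
  step 9. node 3  ⊔preds={0,1,2}  new={0,1,2}  stable
  step 10. node 4  ⊔preds={0,1,2}  new={0}  stable
  step 11. node 0  ⊔preds={0,1,2}  new={0,1,2}  stable
  step 12. node 1  ⊔preds={0,1,2}  new={0,1,2}  stable

Least fixpoint reached:
  node 0: {0,1,2}
  node 1: {0,1,2}
  node 2: {0,1,2}
  node 3: {0,1,2}
  node 4: {0}

{0,1,2}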